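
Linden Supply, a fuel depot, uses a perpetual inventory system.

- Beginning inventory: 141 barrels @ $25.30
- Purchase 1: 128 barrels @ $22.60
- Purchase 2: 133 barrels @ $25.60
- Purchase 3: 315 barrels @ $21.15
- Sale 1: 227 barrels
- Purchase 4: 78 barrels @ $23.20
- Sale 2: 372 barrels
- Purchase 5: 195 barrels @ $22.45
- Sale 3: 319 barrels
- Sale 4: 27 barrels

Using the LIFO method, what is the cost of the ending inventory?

Sale 1 (227) [LIFO — newest first]: 227 @ $21.15 = $4,801.05
Sale 2 (372) [LIFO — newest first]: 78 @ $23.20 + 88 @ $21.15 + 133 @ $25.60 + 73 @ $22.60 = $8,725.40
Sale 3 (319) [LIFO — newest first]: 195 @ $22.45 + 55 @ $22.60 + 69 @ $25.30 = $7,366.45
Sale 4 (27) [LIFO — newest first]: 27 @ $25.30 = $683.10
Total COGS = $4,801.05 + $8,725.40 + $7,366.45 + $683.10 = $21,576.00
Ending inventory: 45 @ $25.30 = $1,138.50
Check: goods available $22,714.50 = COGS $21,576.00 + ending $1,138.50

Ending inventory = $1,138.50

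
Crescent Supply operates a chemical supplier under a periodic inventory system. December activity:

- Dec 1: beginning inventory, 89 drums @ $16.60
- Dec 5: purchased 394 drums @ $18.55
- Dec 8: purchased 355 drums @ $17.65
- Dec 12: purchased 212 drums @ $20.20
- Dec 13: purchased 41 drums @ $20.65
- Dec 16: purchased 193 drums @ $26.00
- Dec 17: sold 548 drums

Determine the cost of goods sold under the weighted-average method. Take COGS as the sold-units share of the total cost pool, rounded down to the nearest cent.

COGS = $10,754.67

Dec 17, sell 548: 548/1284 × $25,198.90 → $10,754.67
Ending inventory (cost pool remaining) = $14,444.23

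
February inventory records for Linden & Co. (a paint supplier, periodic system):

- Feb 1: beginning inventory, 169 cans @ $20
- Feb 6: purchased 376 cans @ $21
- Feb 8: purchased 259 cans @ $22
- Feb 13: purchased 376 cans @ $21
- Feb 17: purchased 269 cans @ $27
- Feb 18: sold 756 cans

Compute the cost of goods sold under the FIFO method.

COGS = $15,918

Feb 18, 756 sold [FIFO — oldest first]: 169 @ $20 + 376 @ $21 + 211 @ $22 = $15,918
Ending inventory: 48 @ $22 + 376 @ $21 + 269 @ $27 = $16,215
Check: goods available $32,133 = COGS $15,918 + ending $16,215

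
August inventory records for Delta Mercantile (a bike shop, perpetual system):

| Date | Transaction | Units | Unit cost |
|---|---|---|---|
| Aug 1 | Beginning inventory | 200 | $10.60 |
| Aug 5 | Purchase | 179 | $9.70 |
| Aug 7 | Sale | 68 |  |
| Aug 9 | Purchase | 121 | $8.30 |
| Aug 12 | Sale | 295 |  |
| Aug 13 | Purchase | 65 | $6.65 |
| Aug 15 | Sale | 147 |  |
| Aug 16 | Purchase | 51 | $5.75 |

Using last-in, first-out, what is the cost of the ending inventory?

Ending inventory = $876.25

Aug 7, 68 sold [LIFO — newest first]: 68 @ $9.70 = $659.60
Aug 12, 295 sold [LIFO — newest first]: 121 @ $8.30 + 111 @ $9.70 + 63 @ $10.60 = $2,748.80
Aug 15, 147 sold [LIFO — newest first]: 65 @ $6.65 + 82 @ $10.60 = $1,301.45
Total COGS = $659.60 + $2,748.80 + $1,301.45 = $4,709.85
Ending inventory: 55 @ $10.60 + 51 @ $5.75 = $876.25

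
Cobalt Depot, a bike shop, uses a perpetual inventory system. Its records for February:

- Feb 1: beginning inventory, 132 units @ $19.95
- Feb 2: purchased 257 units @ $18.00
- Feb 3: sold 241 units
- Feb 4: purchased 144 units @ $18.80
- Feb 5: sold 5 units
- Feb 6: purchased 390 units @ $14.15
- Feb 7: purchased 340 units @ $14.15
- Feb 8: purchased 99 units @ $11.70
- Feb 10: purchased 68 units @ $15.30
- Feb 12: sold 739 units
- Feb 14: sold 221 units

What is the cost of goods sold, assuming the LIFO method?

COGS = $18,144.60

Feb 3, 241 sold [LIFO — newest first]: 241 @ $18.00 = $4,338.00
Feb 5, 5 sold [LIFO — newest first]: 5 @ $18.80 = $94.00
Feb 12, 739 sold [LIFO — newest first]: 68 @ $15.30 + 99 @ $11.70 + 340 @ $14.15 + 232 @ $14.15 = $10,292.50
Feb 14, 221 sold [LIFO — newest first]: 158 @ $14.15 + 63 @ $18.80 = $3,420.10
Total COGS = $4,338.00 + $94.00 + $10,292.50 + $3,420.10 = $18,144.60
Ending inventory: 132 @ $19.95 + 16 @ $18.00 + 76 @ $18.80 = $4,350.20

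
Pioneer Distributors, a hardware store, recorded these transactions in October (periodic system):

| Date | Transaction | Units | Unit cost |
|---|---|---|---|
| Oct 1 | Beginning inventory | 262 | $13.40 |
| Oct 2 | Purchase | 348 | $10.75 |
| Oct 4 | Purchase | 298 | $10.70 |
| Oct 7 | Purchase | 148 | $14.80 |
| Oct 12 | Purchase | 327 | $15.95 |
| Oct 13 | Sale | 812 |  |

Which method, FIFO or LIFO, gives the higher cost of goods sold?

FIFO COGS: 262 @ $13.40 + 348 @ $10.75 + 202 @ $10.70 = $9,413.20
LIFO COGS: 327 @ $15.95 + 148 @ $14.80 + 298 @ $10.70 + 39 @ $10.75 = $11,013.90

LIFO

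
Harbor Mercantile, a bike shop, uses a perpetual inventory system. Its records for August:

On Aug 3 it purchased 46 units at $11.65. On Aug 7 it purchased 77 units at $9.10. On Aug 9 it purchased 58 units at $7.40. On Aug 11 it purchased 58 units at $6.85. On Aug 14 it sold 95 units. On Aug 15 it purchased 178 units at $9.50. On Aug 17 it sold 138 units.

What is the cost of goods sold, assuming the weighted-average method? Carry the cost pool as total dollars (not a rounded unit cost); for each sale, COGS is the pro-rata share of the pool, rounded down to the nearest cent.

COGS = $2,077.50

After Aug 3: 46 on hand, pool $535.90 (≈ $11.6500 each)
After Aug 7: 123 on hand, pool $1,236.60 (≈ $10.0537 each)
After Aug 9: 181 on hand, pool $1,665.80 (≈ $9.2033 each)
After Aug 11: 239 on hand, pool $2,063.10 (≈ $8.6322 each)
Aug 14, sell 95: 95/239 × $2,063.10 → $820.06
After Aug 15: 322 on hand, pool $2,934.04 (≈ $9.1119 each)
Aug 17, sell 138: 138/322 × $2,934.04 → $1,257.44
Total COGS = $820.06 + $1,257.44 = $2,077.50
Ending inventory (cost pool remaining) = $1,676.60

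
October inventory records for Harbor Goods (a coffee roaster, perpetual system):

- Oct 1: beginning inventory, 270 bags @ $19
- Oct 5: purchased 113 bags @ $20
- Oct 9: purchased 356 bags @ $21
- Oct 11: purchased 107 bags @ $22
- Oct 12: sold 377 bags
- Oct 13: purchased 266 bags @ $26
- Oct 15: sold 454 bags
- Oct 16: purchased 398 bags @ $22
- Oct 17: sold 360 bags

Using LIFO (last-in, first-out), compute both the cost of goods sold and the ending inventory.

COGS = $26,706; ending inventory = $6,186

Oct 12, 377 sold [LIFO — newest first]: 107 @ $22 + 270 @ $21 = $8,024
Oct 15, 454 sold [LIFO — newest first]: 266 @ $26 + 86 @ $21 + 102 @ $20 = $10,762
Oct 17, 360 sold [LIFO — newest first]: 360 @ $22 = $7,920
Total COGS = $8,024 + $10,762 + $7,920 = $26,706
Ending inventory: 270 @ $19 + 11 @ $20 + 38 @ $22 = $6,186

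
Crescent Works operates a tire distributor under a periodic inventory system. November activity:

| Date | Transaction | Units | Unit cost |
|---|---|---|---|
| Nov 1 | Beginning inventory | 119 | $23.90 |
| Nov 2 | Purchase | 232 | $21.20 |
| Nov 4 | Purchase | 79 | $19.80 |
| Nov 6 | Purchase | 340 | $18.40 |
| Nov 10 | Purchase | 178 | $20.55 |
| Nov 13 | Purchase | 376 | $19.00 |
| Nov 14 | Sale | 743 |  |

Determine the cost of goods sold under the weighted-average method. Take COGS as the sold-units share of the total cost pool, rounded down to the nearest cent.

COGS = $14,806.46

Nov 14, sell 743: 743/1324 × $26,384.60 → $14,806.46
Ending inventory (cost pool remaining) = $11,578.14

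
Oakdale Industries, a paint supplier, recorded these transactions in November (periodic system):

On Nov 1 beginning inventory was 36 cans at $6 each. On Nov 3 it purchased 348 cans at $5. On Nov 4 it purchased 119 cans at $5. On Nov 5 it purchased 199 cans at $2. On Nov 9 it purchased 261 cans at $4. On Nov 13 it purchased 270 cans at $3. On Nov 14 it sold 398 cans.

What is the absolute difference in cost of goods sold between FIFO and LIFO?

$704

FIFO COGS: 36 @ $6 + 348 @ $5 + 14 @ $5 = $2,026
LIFO COGS: 270 @ $3 + 128 @ $4 = $1,322
Difference = |$2,026 − $1,322| = $704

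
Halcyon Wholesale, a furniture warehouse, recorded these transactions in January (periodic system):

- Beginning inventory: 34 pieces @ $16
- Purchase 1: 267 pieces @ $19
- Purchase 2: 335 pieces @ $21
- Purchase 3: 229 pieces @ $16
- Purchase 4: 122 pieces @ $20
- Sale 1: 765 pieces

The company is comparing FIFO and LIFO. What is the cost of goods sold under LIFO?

FIFO COGS: 34 @ $16 + 267 @ $19 + 335 @ $21 + 129 @ $16 = $14,716
LIFO COGS: 122 @ $20 + 229 @ $16 + 335 @ $21 + 79 @ $19 = $14,640

COGS = $14,640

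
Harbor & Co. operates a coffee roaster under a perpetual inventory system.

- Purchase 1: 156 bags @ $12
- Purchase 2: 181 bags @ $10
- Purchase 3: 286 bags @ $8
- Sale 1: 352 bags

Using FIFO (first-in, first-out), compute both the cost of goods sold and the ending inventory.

COGS = $3,802; ending inventory = $2,168

Sale 1 (352) [FIFO — oldest first]: 156 @ $12 + 181 @ $10 + 15 @ $8 = $3,802
Ending inventory: 271 @ $8 = $2,168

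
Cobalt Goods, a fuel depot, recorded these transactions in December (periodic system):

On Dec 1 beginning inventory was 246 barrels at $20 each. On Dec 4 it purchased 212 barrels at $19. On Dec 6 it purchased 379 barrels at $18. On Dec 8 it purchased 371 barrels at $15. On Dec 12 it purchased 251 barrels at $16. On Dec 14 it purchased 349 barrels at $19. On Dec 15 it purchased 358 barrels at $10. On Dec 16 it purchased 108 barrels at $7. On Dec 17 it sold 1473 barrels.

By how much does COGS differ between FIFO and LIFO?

FIFO COGS: 246 @ $20 + 212 @ $19 + 379 @ $18 + 371 @ $15 + 251 @ $16 + 14 @ $19 = $25,617
LIFO COGS: 108 @ $7 + 358 @ $10 + 349 @ $19 + 251 @ $16 + 371 @ $15 + 36 @ $18 = $21,196
Difference = |$25,617 − $21,196| = $4,421

$4,421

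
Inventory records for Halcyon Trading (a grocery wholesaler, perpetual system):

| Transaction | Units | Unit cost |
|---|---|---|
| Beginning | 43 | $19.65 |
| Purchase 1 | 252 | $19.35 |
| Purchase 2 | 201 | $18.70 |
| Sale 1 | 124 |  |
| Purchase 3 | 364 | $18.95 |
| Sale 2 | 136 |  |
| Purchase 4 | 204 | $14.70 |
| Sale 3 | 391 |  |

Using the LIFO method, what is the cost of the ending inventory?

Ending inventory = $7,938.00

Sale 1 (124) [LIFO — newest first]: 124 @ $18.70 = $2,318.80
Sale 2 (136) [LIFO — newest first]: 136 @ $18.95 = $2,577.20
Sale 3 (391) [LIFO — newest first]: 204 @ $14.70 + 187 @ $18.95 = $6,542.45
Total COGS = $2,318.80 + $2,577.20 + $6,542.45 = $11,438.45
Ending inventory: 43 @ $19.65 + 252 @ $19.35 + 77 @ $18.70 + 41 @ $18.95 = $7,938.00
Check: goods available $19,376.45 = COGS $11,438.45 + ending $7,938.00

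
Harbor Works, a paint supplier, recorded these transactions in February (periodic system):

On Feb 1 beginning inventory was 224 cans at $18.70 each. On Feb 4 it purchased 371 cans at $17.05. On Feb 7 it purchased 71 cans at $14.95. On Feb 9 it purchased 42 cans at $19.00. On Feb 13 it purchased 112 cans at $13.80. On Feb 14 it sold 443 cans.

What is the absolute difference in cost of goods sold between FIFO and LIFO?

FIFO COGS: 224 @ $18.70 + 219 @ $17.05 = $7,922.75
LIFO COGS: 112 @ $13.80 + 42 @ $19.00 + 71 @ $14.95 + 218 @ $17.05 = $7,121.95
Difference = |$7,922.75 − $7,121.95| = $800.80

$800.80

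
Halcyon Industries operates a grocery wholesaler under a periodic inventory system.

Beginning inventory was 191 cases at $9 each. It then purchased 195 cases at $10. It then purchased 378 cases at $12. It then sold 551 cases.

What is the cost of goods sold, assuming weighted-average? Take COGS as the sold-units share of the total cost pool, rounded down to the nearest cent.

COGS = $5,917.48

Sale 1, sell 551: 551/764 × $8,205.00 → $5,917.48
Ending inventory (cost pool remaining) = $2,287.52
Check: goods available $8,205.00 = COGS $5,917.48 + ending $2,287.52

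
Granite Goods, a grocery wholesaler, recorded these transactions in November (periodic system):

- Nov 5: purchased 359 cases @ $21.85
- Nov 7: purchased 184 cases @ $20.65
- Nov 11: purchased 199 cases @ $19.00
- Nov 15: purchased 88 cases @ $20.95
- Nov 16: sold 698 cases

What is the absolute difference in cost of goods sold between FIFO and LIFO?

FIFO COGS: 359 @ $21.85 + 184 @ $20.65 + 155 @ $19.00 = $14,588.75
LIFO COGS: 88 @ $20.95 + 199 @ $19.00 + 184 @ $20.65 + 227 @ $21.85 = $14,384.15
Difference = |$14,588.75 − $14,384.15| = $204.60

$204.60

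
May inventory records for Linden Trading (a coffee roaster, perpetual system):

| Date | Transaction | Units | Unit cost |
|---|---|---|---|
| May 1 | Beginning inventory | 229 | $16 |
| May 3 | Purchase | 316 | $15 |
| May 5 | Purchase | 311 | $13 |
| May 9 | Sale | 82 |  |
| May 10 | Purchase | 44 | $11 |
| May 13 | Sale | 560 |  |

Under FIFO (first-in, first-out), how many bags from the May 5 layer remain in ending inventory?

214

May 9, 82 sold [FIFO — oldest first]: 82 @ $16 = $1,312
May 13, 560 sold [FIFO — oldest first]: 147 @ $16 + 316 @ $15 + 97 @ $13 = $8,353
Total COGS = $1,312 + $8,353 = $9,665
Ending inventory: 214 @ $13 + 44 @ $11 = $3,266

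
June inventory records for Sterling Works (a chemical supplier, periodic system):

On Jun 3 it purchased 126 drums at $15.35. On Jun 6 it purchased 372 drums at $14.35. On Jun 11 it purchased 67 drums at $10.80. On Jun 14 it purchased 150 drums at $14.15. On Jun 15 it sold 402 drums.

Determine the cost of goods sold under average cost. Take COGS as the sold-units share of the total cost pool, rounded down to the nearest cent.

COGS = $5,688.94

Jun 15, sell 402: 402/715 × $10,118.40 → $5,688.94
Ending inventory (cost pool remaining) = $4,429.46
Check: goods available $10,118.40 = COGS $5,688.94 + ending $4,429.46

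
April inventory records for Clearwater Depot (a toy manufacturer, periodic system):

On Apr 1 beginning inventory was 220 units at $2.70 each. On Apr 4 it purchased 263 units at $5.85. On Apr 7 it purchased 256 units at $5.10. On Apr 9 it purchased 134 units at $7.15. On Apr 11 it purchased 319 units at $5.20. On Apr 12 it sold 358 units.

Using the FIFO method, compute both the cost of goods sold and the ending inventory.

COGS = $1,401.30; ending inventory = $4,653.75

Apr 12, 358 sold [FIFO — oldest first]: 220 @ $2.70 + 138 @ $5.85 = $1,401.30
Ending inventory: 125 @ $5.85 + 256 @ $5.10 + 134 @ $7.15 + 319 @ $5.20 = $4,653.75
Check: goods available $6,055.05 = COGS $1,401.30 + ending $4,653.75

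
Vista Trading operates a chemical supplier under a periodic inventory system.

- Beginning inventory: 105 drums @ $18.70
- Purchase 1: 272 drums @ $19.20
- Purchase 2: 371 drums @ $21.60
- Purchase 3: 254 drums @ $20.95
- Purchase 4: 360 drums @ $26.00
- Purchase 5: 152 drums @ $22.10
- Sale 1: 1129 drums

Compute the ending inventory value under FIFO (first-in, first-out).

Sale 1 (1129) [FIFO — oldest first]: 105 @ $18.70 + 272 @ $19.20 + 371 @ $21.60 + 254 @ $20.95 + 127 @ $26.00 = $23,822.80
Ending inventory: 233 @ $26.00 + 152 @ $22.10 = $9,417.20

Ending inventory = $9,417.20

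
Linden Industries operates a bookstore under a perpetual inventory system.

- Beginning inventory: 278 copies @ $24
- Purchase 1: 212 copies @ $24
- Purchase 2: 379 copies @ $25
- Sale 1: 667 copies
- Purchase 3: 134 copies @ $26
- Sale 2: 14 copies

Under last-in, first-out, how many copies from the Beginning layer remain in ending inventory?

Sale 1 (667) [LIFO — newest first]: 379 @ $25 + 212 @ $24 + 76 @ $24 = $16,387
Sale 2 (14) [LIFO — newest first]: 14 @ $26 = $364
Total COGS = $16,387 + $364 = $16,751
Ending inventory: 202 @ $24 + 120 @ $26 = $7,968
Check: goods available $24,719 = COGS $16,751 + ending $7,968

202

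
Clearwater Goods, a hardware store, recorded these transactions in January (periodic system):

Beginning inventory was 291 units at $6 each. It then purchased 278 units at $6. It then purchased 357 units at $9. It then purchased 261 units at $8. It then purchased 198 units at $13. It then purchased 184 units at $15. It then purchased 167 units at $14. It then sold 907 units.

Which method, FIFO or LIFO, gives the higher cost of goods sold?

FIFO COGS: 291 @ $6 + 278 @ $6 + 338 @ $9 = $6,456
LIFO COGS: 167 @ $14 + 184 @ $15 + 198 @ $13 + 261 @ $8 + 97 @ $9 = $10,633

LIFO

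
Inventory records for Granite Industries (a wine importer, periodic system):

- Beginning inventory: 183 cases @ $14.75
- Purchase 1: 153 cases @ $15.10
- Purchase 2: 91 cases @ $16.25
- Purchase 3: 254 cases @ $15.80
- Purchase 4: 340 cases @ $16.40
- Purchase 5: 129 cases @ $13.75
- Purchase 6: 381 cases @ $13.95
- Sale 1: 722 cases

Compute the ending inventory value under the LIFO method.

Sale 1 (722) [LIFO — newest first]: 381 @ $13.95 + 129 @ $13.75 + 212 @ $16.40 = $10,565.50
Ending inventory: 183 @ $14.75 + 153 @ $15.10 + 91 @ $16.25 + 254 @ $15.80 + 128 @ $16.40 = $12,600.70

Ending inventory = $12,600.70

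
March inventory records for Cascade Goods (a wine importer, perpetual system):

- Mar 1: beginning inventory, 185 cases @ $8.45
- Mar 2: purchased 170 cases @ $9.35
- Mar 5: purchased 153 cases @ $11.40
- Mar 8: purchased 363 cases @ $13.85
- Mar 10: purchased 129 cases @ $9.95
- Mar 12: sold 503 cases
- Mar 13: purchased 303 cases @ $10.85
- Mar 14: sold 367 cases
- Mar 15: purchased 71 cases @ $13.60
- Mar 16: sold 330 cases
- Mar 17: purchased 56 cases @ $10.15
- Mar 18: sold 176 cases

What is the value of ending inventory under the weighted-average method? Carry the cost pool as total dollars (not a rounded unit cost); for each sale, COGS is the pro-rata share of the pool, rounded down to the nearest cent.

Ending inventory = $600.34

After Mar 1: 185 on hand, pool $1,563.25 (≈ $8.4500 each)
After Mar 2: 355 on hand, pool $3,152.75 (≈ $8.8810 each)
After Mar 5: 508 on hand, pool $4,896.95 (≈ $9.6397 each)
After Mar 8: 871 on hand, pool $9,924.50 (≈ $11.3944 each)
After Mar 10: 1000 on hand, pool $11,208.05 (≈ $11.2081 each)
Mar 12, sell 503: 503/1000 × $11,208.05 → $5,637.64
After Mar 13: 800 on hand, pool $8,857.96 (≈ $11.0724 each)
Mar 14, sell 367: 367/800 × $8,857.96 → $4,063.58
After Mar 15: 504 on hand, pool $5,759.98 (≈ $11.4285 each)
Mar 16, sell 330: 330/504 × $5,759.98 → $3,771.41
After Mar 17: 230 on hand, pool $2,556.97 (≈ $11.1173 each)
Mar 18, sell 176: 176/230 × $2,556.97 → $1,956.63
Total COGS = $5,637.64 + $4,063.58 + $3,771.41 + $1,956.63 = $15,429.26
Ending inventory (cost pool remaining) = $600.34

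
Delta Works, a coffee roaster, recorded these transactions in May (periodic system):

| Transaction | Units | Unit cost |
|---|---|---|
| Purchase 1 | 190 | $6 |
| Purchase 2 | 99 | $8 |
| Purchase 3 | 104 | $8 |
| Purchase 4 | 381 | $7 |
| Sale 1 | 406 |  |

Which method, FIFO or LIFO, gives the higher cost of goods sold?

FIFO COGS: 190 @ $6 + 99 @ $8 + 104 @ $8 + 13 @ $7 = $2,855
LIFO COGS: 381 @ $7 + 25 @ $8 = $2,867

LIFO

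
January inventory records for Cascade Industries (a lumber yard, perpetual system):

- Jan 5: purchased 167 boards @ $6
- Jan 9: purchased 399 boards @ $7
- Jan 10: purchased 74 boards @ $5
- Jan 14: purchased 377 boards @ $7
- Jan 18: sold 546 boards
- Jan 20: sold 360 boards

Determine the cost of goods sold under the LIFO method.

COGS = $6,138

Jan 18, 546 sold [LIFO — newest first]: 377 @ $7 + 74 @ $5 + 95 @ $7 = $3,674
Jan 20, 360 sold [LIFO — newest first]: 304 @ $7 + 56 @ $6 = $2,464
Total COGS = $3,674 + $2,464 = $6,138
Ending inventory: 111 @ $6 = $666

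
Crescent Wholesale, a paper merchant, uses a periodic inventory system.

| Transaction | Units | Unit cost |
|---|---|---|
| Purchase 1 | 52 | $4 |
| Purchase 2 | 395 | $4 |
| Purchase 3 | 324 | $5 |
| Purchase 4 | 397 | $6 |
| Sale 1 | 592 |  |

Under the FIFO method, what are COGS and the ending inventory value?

COGS = $2,513; ending inventory = $3,277

Sale 1 (592) [FIFO — oldest first]: 52 @ $4 + 395 @ $4 + 145 @ $5 = $2,513
Ending inventory: 179 @ $5 + 397 @ $6 = $3,277
Check: goods available $5,790 = COGS $2,513 + ending $3,277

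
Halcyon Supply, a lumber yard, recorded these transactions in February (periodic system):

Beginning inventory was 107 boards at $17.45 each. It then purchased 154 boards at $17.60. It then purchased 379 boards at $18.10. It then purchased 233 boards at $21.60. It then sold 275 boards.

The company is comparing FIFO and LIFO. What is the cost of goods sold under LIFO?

FIFO COGS: 107 @ $17.45 + 154 @ $17.60 + 14 @ $18.10 = $4,830.95
LIFO COGS: 233 @ $21.60 + 42 @ $18.10 = $5,793.00

COGS = $5,793.00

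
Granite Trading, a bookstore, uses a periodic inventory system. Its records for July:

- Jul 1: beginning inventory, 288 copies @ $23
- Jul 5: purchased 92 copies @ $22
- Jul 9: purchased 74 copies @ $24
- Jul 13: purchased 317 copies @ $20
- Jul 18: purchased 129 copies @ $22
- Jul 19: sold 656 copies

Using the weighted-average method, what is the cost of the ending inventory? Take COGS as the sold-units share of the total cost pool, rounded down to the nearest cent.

Jul 19, sell 656: 656/900 × $19,602.00 → $14,287.68
Ending inventory (cost pool remaining) = $5,314.32
Check: goods available $19,602.00 = COGS $14,287.68 + ending $5,314.32

Ending inventory = $5,314.32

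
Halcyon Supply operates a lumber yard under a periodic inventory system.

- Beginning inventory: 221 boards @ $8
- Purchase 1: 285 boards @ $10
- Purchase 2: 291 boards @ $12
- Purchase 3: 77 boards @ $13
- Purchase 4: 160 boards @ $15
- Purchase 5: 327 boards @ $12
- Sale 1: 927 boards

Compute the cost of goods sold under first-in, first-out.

COGS = $9,906

Sale 1 (927) [FIFO — oldest first]: 221 @ $8 + 285 @ $10 + 291 @ $12 + 77 @ $13 + 53 @ $15 = $9,906
Ending inventory: 107 @ $15 + 327 @ $12 = $5,529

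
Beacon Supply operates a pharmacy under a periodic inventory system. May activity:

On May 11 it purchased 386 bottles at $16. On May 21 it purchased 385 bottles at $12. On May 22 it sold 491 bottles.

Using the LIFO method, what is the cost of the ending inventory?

May 22, 491 sold [LIFO — newest first]: 385 @ $12 + 106 @ $16 = $6,316
Ending inventory: 280 @ $16 = $4,480
Check: goods available $10,796 = COGS $6,316 + ending $4,480

Ending inventory = $4,480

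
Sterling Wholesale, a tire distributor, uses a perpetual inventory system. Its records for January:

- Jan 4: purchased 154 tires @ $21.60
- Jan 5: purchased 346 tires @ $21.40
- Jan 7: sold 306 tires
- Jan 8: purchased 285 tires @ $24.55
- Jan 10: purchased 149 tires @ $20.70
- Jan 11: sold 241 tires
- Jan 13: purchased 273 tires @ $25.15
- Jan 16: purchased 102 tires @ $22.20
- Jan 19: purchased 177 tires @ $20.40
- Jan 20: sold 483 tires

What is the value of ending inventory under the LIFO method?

Jan 7, 306 sold [LIFO — newest first]: 306 @ $21.40 = $6,548.40
Jan 11, 241 sold [LIFO — newest first]: 149 @ $20.70 + 92 @ $24.55 = $5,342.90
Jan 20, 483 sold [LIFO — newest first]: 177 @ $20.40 + 102 @ $22.20 + 204 @ $25.15 = $11,005.80
Total COGS = $6,548.40 + $5,342.90 + $11,005.80 = $22,897.10
Ending inventory: 154 @ $21.60 + 40 @ $21.40 + 193 @ $24.55 + 69 @ $25.15 = $10,655.90

Ending inventory = $10,655.90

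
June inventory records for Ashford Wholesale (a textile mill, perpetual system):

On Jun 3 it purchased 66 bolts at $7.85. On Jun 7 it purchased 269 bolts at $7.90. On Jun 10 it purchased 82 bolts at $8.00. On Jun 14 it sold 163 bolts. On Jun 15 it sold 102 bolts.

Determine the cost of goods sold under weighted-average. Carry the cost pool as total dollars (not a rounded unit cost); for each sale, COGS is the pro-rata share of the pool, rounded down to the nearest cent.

After Jun 3: 66 on hand, pool $518.10 (≈ $7.8500 each)
After Jun 7: 335 on hand, pool $2,643.20 (≈ $7.8901 each)
After Jun 10: 417 on hand, pool $3,299.20 (≈ $7.9118 each)
Jun 14, sell 163: 163/417 × $3,299.20 → $1,289.61
Jun 15, sell 102: 102/254 × $2,009.59 → $807.00
Total COGS = $1,289.61 + $807.00 = $2,096.61
Ending inventory (cost pool remaining) = $1,202.59

COGS = $2,096.61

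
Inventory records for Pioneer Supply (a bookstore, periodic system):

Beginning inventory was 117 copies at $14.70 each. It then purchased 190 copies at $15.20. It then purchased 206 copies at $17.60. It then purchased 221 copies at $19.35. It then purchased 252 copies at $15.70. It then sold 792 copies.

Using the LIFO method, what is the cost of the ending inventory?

Ending inventory = $2,890.30

Sale 1 (792) [LIFO — newest first]: 252 @ $15.70 + 221 @ $19.35 + 206 @ $17.60 + 113 @ $15.20 = $13,575.95
Ending inventory: 117 @ $14.70 + 77 @ $15.20 = $2,890.30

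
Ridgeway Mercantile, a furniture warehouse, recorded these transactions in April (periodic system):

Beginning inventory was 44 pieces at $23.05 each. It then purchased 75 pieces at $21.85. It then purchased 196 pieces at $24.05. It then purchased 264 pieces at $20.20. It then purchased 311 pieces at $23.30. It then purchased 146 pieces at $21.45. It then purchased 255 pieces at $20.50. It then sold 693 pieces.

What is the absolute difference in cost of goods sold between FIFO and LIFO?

$192.95

FIFO COGS: 44 @ $23.05 + 75 @ $21.85 + 196 @ $24.05 + 264 @ $20.20 + 114 @ $23.30 = $15,355.75
LIFO COGS: 255 @ $20.50 + 146 @ $21.45 + 292 @ $23.30 = $15,162.80
Difference = |$15,355.75 − $15,162.80| = $192.95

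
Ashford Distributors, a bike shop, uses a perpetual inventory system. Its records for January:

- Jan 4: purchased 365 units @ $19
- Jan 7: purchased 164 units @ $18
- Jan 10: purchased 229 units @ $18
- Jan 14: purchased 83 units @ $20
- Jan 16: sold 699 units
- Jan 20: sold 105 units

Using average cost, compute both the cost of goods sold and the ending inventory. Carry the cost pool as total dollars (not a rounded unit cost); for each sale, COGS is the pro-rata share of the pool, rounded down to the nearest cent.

After Jan 4: 365 on hand, pool $6,935.00 (≈ $19.0000 each)
After Jan 7: 529 on hand, pool $9,887.00 (≈ $18.6900 each)
After Jan 10: 758 on hand, pool $14,009.00 (≈ $18.4815 each)
After Jan 14: 841 on hand, pool $15,669.00 (≈ $18.6314 each)
Jan 16, sell 699: 699/841 × $15,669.00 → $13,023.34
Jan 20, sell 105: 105/142 × $2,645.66 → $1,956.29
Total COGS = $13,023.34 + $1,956.29 = $14,979.63
Ending inventory (cost pool remaining) = $689.37
Check: goods available $15,669.00 = COGS $14,979.63 + ending $689.37

COGS = $14,979.63; ending inventory = $689.37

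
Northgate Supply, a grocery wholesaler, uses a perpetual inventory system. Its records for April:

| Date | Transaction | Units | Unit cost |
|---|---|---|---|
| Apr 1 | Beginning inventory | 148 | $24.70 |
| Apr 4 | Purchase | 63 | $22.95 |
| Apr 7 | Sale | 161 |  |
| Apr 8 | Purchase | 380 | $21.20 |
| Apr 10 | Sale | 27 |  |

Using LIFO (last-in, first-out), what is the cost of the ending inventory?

Apr 7, 161 sold [LIFO — newest first]: 63 @ $22.95 + 98 @ $24.70 = $3,866.45
Apr 10, 27 sold [LIFO — newest first]: 27 @ $21.20 = $572.40
Total COGS = $3,866.45 + $572.40 = $4,438.85
Ending inventory: 50 @ $24.70 + 353 @ $21.20 = $8,718.60

Ending inventory = $8,718.60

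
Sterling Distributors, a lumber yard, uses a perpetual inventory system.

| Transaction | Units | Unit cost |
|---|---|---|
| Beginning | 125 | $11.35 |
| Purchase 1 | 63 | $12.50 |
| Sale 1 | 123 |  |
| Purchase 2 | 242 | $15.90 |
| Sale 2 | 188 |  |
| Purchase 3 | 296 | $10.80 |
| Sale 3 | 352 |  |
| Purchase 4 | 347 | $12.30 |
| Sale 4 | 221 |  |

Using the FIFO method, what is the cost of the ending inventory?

Ending inventory = $2,324.70

Sale 1 (123) [FIFO — oldest first]: 123 @ $11.35 = $1,396.05
Sale 2 (188) [FIFO — oldest first]: 2 @ $11.35 + 63 @ $12.50 + 123 @ $15.90 = $2,765.90
Sale 3 (352) [FIFO — oldest first]: 119 @ $15.90 + 233 @ $10.80 = $4,408.50
Sale 4 (221) [FIFO — oldest first]: 63 @ $10.80 + 158 @ $12.30 = $2,623.80
Total COGS = $1,396.05 + $2,765.90 + $4,408.50 + $2,623.80 = $11,194.25
Ending inventory: 189 @ $12.30 = $2,324.70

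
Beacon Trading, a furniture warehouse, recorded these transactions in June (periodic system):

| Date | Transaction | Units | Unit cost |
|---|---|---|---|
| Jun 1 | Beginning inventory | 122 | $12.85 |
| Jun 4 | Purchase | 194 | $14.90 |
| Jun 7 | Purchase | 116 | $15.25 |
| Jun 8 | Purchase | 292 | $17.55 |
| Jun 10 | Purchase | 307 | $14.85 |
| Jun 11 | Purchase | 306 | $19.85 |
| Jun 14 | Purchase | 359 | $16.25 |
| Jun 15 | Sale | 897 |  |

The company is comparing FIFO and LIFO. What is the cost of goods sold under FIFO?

COGS = $13,920.95

FIFO COGS: 122 @ $12.85 + 194 @ $14.90 + 116 @ $15.25 + 292 @ $17.55 + 173 @ $14.85 = $13,920.95
LIFO COGS: 359 @ $16.25 + 306 @ $19.85 + 232 @ $14.85 = $15,353.05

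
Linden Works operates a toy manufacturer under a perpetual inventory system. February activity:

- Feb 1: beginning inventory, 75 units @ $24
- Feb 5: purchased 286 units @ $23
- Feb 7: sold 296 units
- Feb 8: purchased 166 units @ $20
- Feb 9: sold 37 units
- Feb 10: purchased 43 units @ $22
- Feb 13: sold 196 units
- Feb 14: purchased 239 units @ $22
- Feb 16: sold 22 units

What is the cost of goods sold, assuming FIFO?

COGS = $12,226

Feb 7, 296 sold [FIFO — oldest first]: 75 @ $24 + 221 @ $23 = $6,883
Feb 9, 37 sold [FIFO — oldest first]: 37 @ $23 = $851
Feb 13, 196 sold [FIFO — oldest first]: 28 @ $23 + 166 @ $20 + 2 @ $22 = $4,008
Feb 16, 22 sold [FIFO — oldest first]: 22 @ $22 = $484
Total COGS = $6,883 + $851 + $4,008 + $484 = $12,226
Ending inventory: 19 @ $22 + 239 @ $22 = $5,676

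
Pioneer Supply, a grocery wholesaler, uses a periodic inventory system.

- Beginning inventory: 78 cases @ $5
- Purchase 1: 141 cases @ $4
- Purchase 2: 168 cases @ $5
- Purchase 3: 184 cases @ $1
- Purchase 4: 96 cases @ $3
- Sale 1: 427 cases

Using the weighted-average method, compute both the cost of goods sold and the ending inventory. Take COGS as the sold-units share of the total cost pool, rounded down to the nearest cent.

COGS = $1,450.64; ending inventory = $815.36

Sale 1, sell 427: 427/667 × $2,266.00 → $1,450.64
Ending inventory (cost pool remaining) = $815.36
Check: goods available $2,266.00 = COGS $1,450.64 + ending $815.36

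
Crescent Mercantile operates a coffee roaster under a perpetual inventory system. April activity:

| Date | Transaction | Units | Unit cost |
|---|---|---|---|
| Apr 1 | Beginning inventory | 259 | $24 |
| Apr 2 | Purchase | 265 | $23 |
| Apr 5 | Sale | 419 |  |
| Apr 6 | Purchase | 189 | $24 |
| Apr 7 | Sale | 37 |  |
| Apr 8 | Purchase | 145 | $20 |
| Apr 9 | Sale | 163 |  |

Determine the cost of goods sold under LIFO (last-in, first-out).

COGS = $14,011

Apr 5, 419 sold [LIFO — newest first]: 265 @ $23 + 154 @ $24 = $9,791
Apr 7, 37 sold [LIFO — newest first]: 37 @ $24 = $888
Apr 9, 163 sold [LIFO — newest first]: 145 @ $20 + 18 @ $24 = $3,332
Total COGS = $9,791 + $888 + $3,332 = $14,011
Ending inventory: 105 @ $24 + 134 @ $24 = $5,736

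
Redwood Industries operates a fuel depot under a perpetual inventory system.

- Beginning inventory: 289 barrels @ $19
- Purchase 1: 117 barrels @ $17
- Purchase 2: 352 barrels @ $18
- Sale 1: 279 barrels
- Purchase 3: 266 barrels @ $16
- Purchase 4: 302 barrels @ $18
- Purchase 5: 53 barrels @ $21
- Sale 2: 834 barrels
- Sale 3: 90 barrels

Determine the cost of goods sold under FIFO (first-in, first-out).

Sale 1 (279) [FIFO — oldest first]: 279 @ $19 = $5,301
Sale 2 (834) [FIFO — oldest first]: 10 @ $19 + 117 @ $17 + 352 @ $18 + 266 @ $16 + 89 @ $18 = $14,373
Sale 3 (90) [FIFO — oldest first]: 90 @ $18 = $1,620
Total COGS = $5,301 + $14,373 + $1,620 = $21,294
Ending inventory: 123 @ $18 + 53 @ $21 = $3,327

COGS = $21,294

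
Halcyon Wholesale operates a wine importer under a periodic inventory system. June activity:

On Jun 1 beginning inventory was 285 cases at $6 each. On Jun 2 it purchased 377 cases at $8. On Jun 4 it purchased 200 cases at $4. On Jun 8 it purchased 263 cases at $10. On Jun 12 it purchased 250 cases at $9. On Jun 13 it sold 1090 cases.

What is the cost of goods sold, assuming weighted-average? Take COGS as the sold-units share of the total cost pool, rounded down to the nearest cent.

COGS = $8,249.12

Jun 13, sell 1090: 1090/1375 × $10,406.00 → $8,249.12
Ending inventory (cost pool remaining) = $2,156.88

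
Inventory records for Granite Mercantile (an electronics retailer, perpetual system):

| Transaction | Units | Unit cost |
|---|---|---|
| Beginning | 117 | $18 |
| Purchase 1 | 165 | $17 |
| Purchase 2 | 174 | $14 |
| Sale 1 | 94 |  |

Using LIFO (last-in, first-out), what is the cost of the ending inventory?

Sale 1 (94) [LIFO — newest first]: 94 @ $14 = $1,316
Ending inventory: 117 @ $18 + 165 @ $17 + 80 @ $14 = $6,031
Check: goods available $7,347 = COGS $1,316 + ending $6,031

Ending inventory = $6,031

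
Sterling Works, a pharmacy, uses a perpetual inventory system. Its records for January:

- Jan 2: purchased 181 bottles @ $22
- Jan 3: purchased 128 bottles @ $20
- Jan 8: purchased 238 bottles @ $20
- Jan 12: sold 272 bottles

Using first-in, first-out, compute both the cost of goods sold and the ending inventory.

Jan 12, 272 sold [FIFO — oldest first]: 181 @ $22 + 91 @ $20 = $5,802
Ending inventory: 37 @ $20 + 238 @ $20 = $5,500

COGS = $5,802; ending inventory = $5,500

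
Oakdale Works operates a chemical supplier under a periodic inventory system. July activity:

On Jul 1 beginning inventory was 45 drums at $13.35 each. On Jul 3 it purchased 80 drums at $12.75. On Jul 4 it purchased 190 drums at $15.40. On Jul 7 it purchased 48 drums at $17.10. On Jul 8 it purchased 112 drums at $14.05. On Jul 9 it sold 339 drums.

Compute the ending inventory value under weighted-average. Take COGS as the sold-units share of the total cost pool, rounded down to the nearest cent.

Ending inventory = $1,987.37

Jul 9, sell 339: 339/475 × $6,941.15 → $4,953.78
Ending inventory (cost pool remaining) = $1,987.37
Check: goods available $6,941.15 = COGS $4,953.78 + ending $1,987.37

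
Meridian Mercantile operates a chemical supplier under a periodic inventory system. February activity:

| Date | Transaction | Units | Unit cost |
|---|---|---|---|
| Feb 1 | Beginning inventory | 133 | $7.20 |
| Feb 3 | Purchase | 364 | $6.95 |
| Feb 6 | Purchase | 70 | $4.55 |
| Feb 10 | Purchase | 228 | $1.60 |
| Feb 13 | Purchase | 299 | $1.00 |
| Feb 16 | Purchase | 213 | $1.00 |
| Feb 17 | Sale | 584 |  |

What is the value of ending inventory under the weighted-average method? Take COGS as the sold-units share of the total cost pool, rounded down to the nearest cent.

Ending inventory = $2,590.36

Feb 17, sell 584: 584/1307 × $4,682.70 → $2,092.34
Ending inventory (cost pool remaining) = $2,590.36
Check: goods available $4,682.70 = COGS $2,092.34 + ending $2,590.36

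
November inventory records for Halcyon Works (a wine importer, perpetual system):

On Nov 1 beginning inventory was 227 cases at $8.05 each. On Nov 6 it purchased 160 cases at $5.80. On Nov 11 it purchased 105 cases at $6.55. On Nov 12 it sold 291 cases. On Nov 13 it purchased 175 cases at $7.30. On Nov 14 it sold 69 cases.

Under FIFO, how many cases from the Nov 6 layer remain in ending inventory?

Nov 12, 291 sold [FIFO — oldest first]: 227 @ $8.05 + 64 @ $5.80 = $2,198.55
Nov 14, 69 sold [FIFO — oldest first]: 69 @ $5.80 = $400.20
Total COGS = $2,198.55 + $400.20 = $2,598.75
Ending inventory: 27 @ $5.80 + 105 @ $6.55 + 175 @ $7.30 = $2,121.85

27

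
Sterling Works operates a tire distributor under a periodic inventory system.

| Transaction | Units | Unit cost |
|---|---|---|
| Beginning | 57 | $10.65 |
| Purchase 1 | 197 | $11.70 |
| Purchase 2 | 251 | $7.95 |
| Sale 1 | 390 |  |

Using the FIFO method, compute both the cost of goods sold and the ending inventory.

Sale 1 (390) [FIFO — oldest first]: 57 @ $10.65 + 197 @ $11.70 + 136 @ $7.95 = $3,993.15
Ending inventory: 115 @ $7.95 = $914.25

COGS = $3,993.15; ending inventory = $914.25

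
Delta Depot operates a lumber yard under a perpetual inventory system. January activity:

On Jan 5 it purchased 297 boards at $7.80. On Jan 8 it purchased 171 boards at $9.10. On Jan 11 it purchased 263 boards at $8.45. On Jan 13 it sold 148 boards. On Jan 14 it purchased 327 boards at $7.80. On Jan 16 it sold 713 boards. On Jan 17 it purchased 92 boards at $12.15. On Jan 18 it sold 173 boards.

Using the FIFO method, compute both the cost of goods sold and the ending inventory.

COGS = $8,458.45; ending inventory = $1,305.00

Jan 13, 148 sold [FIFO — oldest first]: 148 @ $7.80 = $1,154.40
Jan 16, 713 sold [FIFO — oldest first]: 149 @ $7.80 + 171 @ $9.10 + 263 @ $8.45 + 130 @ $7.80 = $5,954.65
Jan 18, 173 sold [FIFO — oldest first]: 173 @ $7.80 = $1,349.40
Total COGS = $1,154.40 + $5,954.65 + $1,349.40 = $8,458.45
Ending inventory: 24 @ $7.80 + 92 @ $12.15 = $1,305.00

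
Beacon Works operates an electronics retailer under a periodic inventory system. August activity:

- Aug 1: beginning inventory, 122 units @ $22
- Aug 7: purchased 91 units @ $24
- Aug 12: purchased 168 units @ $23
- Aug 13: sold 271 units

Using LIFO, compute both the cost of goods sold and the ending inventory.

Aug 13, 271 sold [LIFO — newest first]: 168 @ $23 + 91 @ $24 + 12 @ $22 = $6,312
Ending inventory: 110 @ $22 = $2,420

COGS = $6,312; ending inventory = $2,420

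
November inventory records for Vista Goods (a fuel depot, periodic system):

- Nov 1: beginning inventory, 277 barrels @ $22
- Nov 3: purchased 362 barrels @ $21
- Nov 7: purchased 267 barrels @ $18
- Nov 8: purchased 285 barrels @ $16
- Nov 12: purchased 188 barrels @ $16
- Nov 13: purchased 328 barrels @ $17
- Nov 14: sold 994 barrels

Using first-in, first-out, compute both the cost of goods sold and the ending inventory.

COGS = $19,910; ending inventory = $11,736

Nov 14, 994 sold [FIFO — oldest first]: 277 @ $22 + 362 @ $21 + 267 @ $18 + 88 @ $16 = $19,910
Ending inventory: 197 @ $16 + 188 @ $16 + 328 @ $17 = $11,736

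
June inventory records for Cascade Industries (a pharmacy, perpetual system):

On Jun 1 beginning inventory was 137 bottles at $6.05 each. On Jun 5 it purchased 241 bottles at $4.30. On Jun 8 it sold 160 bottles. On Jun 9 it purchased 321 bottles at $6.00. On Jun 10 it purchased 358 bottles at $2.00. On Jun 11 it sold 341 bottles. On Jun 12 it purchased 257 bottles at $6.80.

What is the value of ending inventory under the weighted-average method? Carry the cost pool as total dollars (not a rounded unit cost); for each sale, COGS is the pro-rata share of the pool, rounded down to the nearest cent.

After Jun 1: 137 on hand, pool $828.85 (≈ $6.0500 each)
After Jun 5: 378 on hand, pool $1,865.15 (≈ $4.9343 each)
Jun 8, sell 160: 160/378 × $1,865.15 → $789.48
After Jun 9: 539 on hand, pool $3,001.67 (≈ $5.5690 each)
After Jun 10: 897 on hand, pool $3,717.67 (≈ $4.1446 each)
Jun 11, sell 341: 341/897 × $3,717.67 → $1,413.29
After Jun 12: 813 on hand, pool $4,051.98 (≈ $4.9840 each)
Total COGS = $789.48 + $1,413.29 = $2,202.77
Ending inventory (cost pool remaining) = $4,051.98

Ending inventory = $4,051.98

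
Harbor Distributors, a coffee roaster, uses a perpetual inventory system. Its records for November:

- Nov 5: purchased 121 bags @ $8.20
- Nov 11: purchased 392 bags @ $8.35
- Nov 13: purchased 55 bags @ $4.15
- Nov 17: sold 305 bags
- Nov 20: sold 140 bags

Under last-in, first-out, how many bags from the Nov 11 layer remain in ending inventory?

2

Nov 17, 305 sold [LIFO — newest first]: 55 @ $4.15 + 250 @ $8.35 = $2,315.75
Nov 20, 140 sold [LIFO — newest first]: 140 @ $8.35 = $1,169.00
Total COGS = $2,315.75 + $1,169.00 = $3,484.75
Ending inventory: 121 @ $8.20 + 2 @ $8.35 = $1,008.90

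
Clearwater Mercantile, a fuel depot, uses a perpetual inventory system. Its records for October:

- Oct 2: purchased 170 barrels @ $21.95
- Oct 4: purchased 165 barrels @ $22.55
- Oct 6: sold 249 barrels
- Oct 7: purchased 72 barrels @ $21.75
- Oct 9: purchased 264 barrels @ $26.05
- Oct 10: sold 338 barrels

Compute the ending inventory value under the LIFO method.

Oct 6, 249 sold [LIFO — newest first]: 165 @ $22.55 + 84 @ $21.95 = $5,564.55
Oct 10, 338 sold [LIFO — newest first]: 264 @ $26.05 + 72 @ $21.75 + 2 @ $21.95 = $8,487.10
Total COGS = $5,564.55 + $8,487.10 = $14,051.65
Ending inventory: 84 @ $21.95 = $1,843.80

Ending inventory = $1,843.80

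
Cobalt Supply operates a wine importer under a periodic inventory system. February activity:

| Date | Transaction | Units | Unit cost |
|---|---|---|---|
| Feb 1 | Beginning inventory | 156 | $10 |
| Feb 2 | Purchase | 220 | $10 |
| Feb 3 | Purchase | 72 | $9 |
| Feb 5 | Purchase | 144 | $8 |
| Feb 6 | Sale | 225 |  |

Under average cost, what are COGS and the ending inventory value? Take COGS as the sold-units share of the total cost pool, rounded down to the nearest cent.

Feb 6, sell 225: 225/592 × $5,560.00 → $2,113.17
Ending inventory (cost pool remaining) = $3,446.83
Check: goods available $5,560.00 = COGS $2,113.17 + ending $3,446.83

COGS = $2,113.17; ending inventory = $3,446.83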